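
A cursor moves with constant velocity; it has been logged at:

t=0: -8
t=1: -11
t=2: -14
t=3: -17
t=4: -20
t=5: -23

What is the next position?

Constant displacement of -3 per step.
step 6: -23 − 3 → -26

-26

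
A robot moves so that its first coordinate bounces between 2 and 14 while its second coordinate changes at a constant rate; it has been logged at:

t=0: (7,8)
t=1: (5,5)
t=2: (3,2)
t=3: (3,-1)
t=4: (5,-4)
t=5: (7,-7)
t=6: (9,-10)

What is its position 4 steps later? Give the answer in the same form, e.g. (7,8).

(11,-22)

The first coordinate reflects between 2 and 14, moving 2 per step.
  step 7: 9 → 11
  step 8: 11 → 13
  step 9: 13 → 13
  step 10: 13 → 11
The second coordinate changes by -3 each step: at step 10 it is -22.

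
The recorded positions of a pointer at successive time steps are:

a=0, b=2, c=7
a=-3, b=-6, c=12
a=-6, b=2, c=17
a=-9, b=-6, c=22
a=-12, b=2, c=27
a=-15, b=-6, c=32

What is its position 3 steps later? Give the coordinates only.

A: linear, -3 per step → -24 at step 8.
B: cycles through 2, -6 every 2 steps. Step 8 lands at position 0 of the cycle → 2.
C: linear, +5 per step → 47 at step 8.

a=-24, b=2, c=47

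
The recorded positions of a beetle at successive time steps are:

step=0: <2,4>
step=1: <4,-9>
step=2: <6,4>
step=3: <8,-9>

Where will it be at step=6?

<14,4>

The first coordinate changes by +2 each step, so at step 6 it is 2 + 6·(2) = 14.
The second coordinate repeats the cycle [4, -9] with period 2; step 6 mod 2 = 0, giving 4.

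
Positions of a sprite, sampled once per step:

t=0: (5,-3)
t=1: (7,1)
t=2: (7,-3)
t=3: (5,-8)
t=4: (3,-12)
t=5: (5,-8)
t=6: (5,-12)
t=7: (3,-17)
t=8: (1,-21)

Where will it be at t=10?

Differencing gives (+2,+4), (+0,-4), (-2,-5), (-2,-4), (+2,+4), (+0,-4), (-2,-5), (-2,-4). This is the pattern (+2,+4), (+0,-4), (-2,-5), (-2,-4) repeated.
step 9: apply (+2,+4) → (3,-17)
step 10: apply (+0,-4) → (3,-21)

(3,-21)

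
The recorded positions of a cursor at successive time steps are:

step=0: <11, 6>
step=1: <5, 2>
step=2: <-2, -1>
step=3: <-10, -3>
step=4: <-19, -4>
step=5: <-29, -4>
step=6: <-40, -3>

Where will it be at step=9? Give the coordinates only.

<-79, 6>

Successive displacements: <-6, -4>, <-7, -3>, <-8, -2>, <-9, -1>, <-10, +0>, <-11, +1> — each changes by <-1, +1>.
step 7: <-40, -3> + <-12, +2> → <-52, -1>
step 8: <-52, -1> + <-13, +3> → <-65, 2>
step 9: <-65, 2> + <-14, +4> → <-79, 6>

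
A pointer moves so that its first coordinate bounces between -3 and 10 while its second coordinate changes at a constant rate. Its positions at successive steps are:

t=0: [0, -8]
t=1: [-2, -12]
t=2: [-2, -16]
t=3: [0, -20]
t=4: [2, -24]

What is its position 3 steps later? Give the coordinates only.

The first coordinate reflects between -3 and 10, moving 2 per step.
  step 5: 2 → 4
  step 6: 4 → 6
  step 7: 6 → 8
The second coordinate changes by -4 each step: at step 7 it is -36.

[8, -36]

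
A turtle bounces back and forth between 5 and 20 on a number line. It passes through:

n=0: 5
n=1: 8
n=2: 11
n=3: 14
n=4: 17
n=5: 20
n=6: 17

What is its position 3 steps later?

The value travels 3 per step and bounces off the walls at 5 and 20.
  step 7: 17 → 14
  step 8: 14 → 11
  step 9: 11 → 8

8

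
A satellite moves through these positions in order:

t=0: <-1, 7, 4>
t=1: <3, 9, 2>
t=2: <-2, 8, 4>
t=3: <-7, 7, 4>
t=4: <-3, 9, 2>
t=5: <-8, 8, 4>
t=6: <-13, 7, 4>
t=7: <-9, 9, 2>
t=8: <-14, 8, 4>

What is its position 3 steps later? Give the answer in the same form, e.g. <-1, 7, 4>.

<-20, 8, 4>

Differencing gives <+4, +2, -2>, <-5, -1, +2>, <-5, -1, +0>, <+4, +2, -2>, <-5, -1, +2>, <-5, -1, +0>, <+4, +2, -2>, <-5, -1, +2>. This is the pattern <+4, +2, -2>, <-5, -1, +2>, <-5, -1, +0> repeated.
step 9: apply <-5, -1, +0> → <-19, 7, 4>
step 10: apply <+4, +2, -2> → <-15, 9, 2>
step 11: apply <-5, -1, +2> → <-20, 8, 4>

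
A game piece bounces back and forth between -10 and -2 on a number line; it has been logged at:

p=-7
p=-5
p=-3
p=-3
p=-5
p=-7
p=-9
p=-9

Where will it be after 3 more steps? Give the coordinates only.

The value reflects between -10 and -2, moving 2 per step.
  step 8: -9 → -7
  step 9: -7 → -5
  step 10: -5 → -3

p=-3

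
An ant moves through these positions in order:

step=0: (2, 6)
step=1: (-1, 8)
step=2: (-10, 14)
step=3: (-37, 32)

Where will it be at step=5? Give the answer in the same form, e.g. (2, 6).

Consecutive displacements (-3, +2), (-9, +6), (-27, +18) scale by a factor of 3 each step.
step 4: (-37, 32) + (-81, +54) → (-118, 86)
step 5: (-118, 86) + (-243, +162) → (-361, 248)

(-361, 248)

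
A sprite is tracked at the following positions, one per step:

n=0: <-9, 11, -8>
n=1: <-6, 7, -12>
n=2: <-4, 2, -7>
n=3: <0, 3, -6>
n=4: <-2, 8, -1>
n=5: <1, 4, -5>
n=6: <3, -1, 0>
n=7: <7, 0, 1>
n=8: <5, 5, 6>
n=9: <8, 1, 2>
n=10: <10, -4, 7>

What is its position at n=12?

<12, 2, 13>

The moves between consecutive positions are <+3, -4, -4>, <+2, -5, +5>, <+4, +1, +1>, <-2, +5, +5>, <+3, -4, -4>, <+2, -5, +5>, <+4, +1, +1>, <-2, +5, +5>, <+3, -4, -4>, <+2, -5, +5>; they repeat the 4-cycle [<+3, -4, -4>, <+2, -5, +5>, <+4, +1, +1>, <-2, +5, +5>].
step 11: apply <+4, +1, +1> → <14, -3, 8>
step 12: apply <-2, +5, +5> → <12, 2, 13>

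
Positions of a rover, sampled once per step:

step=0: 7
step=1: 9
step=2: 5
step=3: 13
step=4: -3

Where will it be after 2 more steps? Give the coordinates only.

Step-to-step displacements: +2, -4, +8, -16; each is -2× the previous.
step 5: -3 + 32 → 29
step 6: 29 − 64 → -35

-35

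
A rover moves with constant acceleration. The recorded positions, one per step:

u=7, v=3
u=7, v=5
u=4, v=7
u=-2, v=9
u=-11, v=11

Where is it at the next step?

First differences are (+0, +2), (-3, +2), (-6, +2), (-9, +2); their common second difference is (-3, +0) (constant acceleration).
step 5: u=-11, v=11 + (-12, +2) → u=-23, v=13

u=-23, v=13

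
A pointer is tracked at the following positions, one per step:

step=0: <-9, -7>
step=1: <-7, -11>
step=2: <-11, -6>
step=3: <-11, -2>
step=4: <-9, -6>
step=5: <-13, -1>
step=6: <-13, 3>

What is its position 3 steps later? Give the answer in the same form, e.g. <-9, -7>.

<-15, 8>

The moves between consecutive positions are <+2, -4>, <-4, +5>, <+0, +4>, <+2, -4>, <-4, +5>, <+0, +4>; they repeat the 3-cycle [<+2, -4>, <-4, +5>, <+0, +4>].
step 7: apply <+2, -4> → <-11, -1>
step 8: apply <-4, +5> → <-15, 4>
step 9: apply <+0, +4> → <-15, 8>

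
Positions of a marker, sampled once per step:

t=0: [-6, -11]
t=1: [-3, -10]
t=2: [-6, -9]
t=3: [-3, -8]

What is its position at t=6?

[-6, -5]

First: cycles through -6, -3 every 2 steps. Step 6 lands at position 0 of the cycle → -6.
Second: linear, +1 per step → -5 at step 6.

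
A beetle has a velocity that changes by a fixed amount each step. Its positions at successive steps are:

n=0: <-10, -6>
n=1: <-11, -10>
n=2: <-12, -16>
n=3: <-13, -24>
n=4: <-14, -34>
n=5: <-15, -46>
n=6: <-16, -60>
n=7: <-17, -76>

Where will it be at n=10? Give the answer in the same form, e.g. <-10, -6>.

Taking differences between consecutive positions: <-1, -4>, <-1, -6>, <-1, -8>, <-1, -10>, <-1, -12>, <-1, -14>, <-1, -16>. These grow by <+0, -2> each step.
step 8: <-17, -76> + <-1, -18> → <-18, -94>
step 9: <-18, -94> + <-1, -20> → <-19, -114>
step 10: <-19, -114> + <-1, -22> → <-20, -136>

<-20, -136>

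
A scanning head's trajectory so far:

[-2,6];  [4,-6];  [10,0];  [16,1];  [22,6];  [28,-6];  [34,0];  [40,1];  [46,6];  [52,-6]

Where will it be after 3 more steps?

The first coordinate changes by +6 each step, so at step 12 it is -2 + 12·(6) = 70.
The second coordinate repeats the cycle [6, -6, 0, 1] with period 4; step 12 mod 4 = 0, giving 6.

[70,6]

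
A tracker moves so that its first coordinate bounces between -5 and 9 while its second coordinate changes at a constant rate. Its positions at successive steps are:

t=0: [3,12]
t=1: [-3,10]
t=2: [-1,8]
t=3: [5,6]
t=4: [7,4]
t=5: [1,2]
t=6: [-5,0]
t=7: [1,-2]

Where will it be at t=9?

[5,-6]

The first coordinate travels 6 per step and bounces off the walls at -5 and 9.
  step 8: 1 → 7
  step 9: 7 → 5
The second coordinate changes by -2 each step: at step 9 it is -6.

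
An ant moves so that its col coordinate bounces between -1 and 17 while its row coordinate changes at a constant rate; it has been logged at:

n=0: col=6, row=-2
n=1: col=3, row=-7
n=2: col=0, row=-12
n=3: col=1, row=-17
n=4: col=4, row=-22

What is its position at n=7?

col=13, row=-37

The col coordinate travels 3 per step and bounces off the walls at -1 and 17.
  step 5: 4 → 7
  step 6: 7 → 10
  step 7: 10 → 13
The row coordinate changes by -5 each step: at step 7 it is -37.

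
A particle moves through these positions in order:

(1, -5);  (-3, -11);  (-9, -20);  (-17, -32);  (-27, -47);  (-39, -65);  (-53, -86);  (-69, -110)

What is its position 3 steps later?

(-129, -200)

First differences are (-4, -6), (-6, -9), (-8, -12), (-10, -15), (-12, -18), (-14, -21), (-16, -24); their common second difference is (-2, -3) (constant acceleration).
step 8: (-69, -110) + (-18, -27) → (-87, -137)
step 9: (-87, -137) + (-20, -30) → (-107, -167)
step 10: (-107, -167) + (-22, -33) → (-129, -200)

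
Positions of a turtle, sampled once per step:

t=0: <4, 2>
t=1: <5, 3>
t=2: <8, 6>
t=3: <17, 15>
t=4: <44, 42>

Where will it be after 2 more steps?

Consecutive displacements <+1, +1>, <+3, +3>, <+9, +9>, <+27, +27> scale by a factor of 3 each step.
step 5: <44, 42> + <+81, +81> → <125, 123>
step 6: <125, 123> + <+243, +243> → <368, 366>

<368, 366>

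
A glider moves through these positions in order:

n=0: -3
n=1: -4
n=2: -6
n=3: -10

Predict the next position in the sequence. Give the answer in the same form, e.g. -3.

-18

Consecutive displacements -1, -2, -4 scale by a factor of 2 each step.
step 4: -10 − 8 → -18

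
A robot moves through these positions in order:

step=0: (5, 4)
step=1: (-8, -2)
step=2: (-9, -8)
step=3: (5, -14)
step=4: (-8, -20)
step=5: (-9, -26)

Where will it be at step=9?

(5, -50)

First: cycles through 5, -8, -9 every 3 steps. Step 9 lands at position 0 of the cycle → 5.
Second: linear, -6 per step → -50 at step 9.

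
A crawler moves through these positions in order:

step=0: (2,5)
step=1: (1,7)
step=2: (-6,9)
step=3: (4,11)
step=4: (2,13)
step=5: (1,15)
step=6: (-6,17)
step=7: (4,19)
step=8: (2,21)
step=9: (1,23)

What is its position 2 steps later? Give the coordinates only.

First: cycles through 2, 1, -6, 4 every 4 steps. Step 11 lands at position 3 of the cycle → 4.
Second: linear, +2 per step → 27 at step 11.

(4,27)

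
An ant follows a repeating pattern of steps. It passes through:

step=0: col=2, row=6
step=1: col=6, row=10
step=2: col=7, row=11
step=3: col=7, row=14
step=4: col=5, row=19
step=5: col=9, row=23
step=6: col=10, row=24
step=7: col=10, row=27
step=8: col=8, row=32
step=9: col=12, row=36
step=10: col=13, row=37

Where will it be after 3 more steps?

col=15, row=49

The moves between consecutive positions are (+4,+4), (+1,+1), (+0,+3), (-2,+5), (+4,+4), (+1,+1), (+0,+3), (-2,+5), (+4,+4), (+1,+1); they repeat the 4-cycle [(+4,+4), (+1,+1), (+0,+3), (-2,+5)].
step 11: apply (+0,+3) → col=13, row=40
step 12: apply (-2,+5) → col=11, row=45
step 13: apply (+4,+4) → col=15, row=49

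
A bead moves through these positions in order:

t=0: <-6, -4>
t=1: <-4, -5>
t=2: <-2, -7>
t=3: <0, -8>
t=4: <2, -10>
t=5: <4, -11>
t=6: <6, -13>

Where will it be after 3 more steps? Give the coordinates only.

Step-to-step displacements: <+2, -1>, <+2, -2>, <+2, -1>, <+2, -2>, <+2, -1>, <+2, -2> — a repeating cycle of length 2.
step 7: apply <+2, -1> → <8, -14>
step 8: apply <+2, -2> → <10, -16>
step 9: apply <+2, -1> → <12, -17>

<12, -17>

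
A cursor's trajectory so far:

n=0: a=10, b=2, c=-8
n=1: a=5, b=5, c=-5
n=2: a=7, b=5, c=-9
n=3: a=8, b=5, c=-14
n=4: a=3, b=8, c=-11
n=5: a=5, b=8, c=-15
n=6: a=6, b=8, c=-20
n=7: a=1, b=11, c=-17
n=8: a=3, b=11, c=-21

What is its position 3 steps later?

Step-to-step displacements: (-5, +3, +3), (+2, +0, -4), (+1, +0, -5), (-5, +3, +3), (+2, +0, -4), (+1, +0, -5), (-5, +3, +3), (+2, +0, -4) — a repeating cycle of length 3.
step 9: apply (+1, +0, -5) → a=4, b=11, c=-26
step 10: apply (-5, +3, +3) → a=-1, b=14, c=-23
step 11: apply (+2, +0, -4) → a=1, b=14, c=-27

a=1, b=14, c=-27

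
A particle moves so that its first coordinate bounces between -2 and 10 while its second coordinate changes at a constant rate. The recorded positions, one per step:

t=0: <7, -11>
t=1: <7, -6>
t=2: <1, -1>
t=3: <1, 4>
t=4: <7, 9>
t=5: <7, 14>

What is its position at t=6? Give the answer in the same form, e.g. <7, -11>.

The first coordinate reflects between -2 and 10, moving 6 per step.
  step 6: 7 → 1
The second coordinate changes by +5 each step: at step 6 it is 19.

<1, 19>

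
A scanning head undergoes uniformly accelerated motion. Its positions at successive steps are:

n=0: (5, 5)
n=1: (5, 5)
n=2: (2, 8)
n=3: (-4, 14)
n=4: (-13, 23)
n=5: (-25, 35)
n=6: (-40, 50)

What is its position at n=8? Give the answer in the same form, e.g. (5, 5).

First differences are (+0, +0), (-3, +3), (-6, +6), (-9, +9), (-12, +12), (-15, +15); their common second difference is (-3, +3) (constant acceleration).
step 7: (-40, 50) + (-18, +18) → (-58, 68)
step 8: (-58, 68) + (-21, +21) → (-79, 89)

(-79, 89)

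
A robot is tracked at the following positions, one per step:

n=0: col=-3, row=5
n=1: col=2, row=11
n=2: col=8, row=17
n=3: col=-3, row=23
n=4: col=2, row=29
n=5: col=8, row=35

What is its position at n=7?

Col: cycles through -3, 2, 8 every 3 steps. Step 7 lands at position 1 of the cycle → 2.
Row: linear, +6 per step → 47 at step 7.

col=2, row=47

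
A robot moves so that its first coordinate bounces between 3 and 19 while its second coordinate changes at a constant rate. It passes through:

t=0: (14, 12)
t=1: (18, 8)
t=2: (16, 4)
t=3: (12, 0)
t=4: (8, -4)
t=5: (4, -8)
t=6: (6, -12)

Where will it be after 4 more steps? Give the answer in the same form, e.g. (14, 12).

(16, -28)

The first coordinate reflects between 3 and 19, moving 4 per step.
  step 7: 6 → 10
  step 8: 10 → 14
  step 9: 14 → 18
  step 10: 18 → 16
The second coordinate changes by -4 each step: at step 10 it is -28.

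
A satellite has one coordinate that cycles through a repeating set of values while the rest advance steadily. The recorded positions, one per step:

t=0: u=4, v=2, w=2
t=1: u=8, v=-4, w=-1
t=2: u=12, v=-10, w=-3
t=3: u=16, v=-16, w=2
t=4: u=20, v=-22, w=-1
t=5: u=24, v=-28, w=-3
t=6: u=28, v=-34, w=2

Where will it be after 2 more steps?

U: linear, +4 per step → 36 at step 8.
V: linear, -6 per step → -46 at step 8.
W: cycles through 2, -1, -3 every 3 steps. Step 8 lands at position 2 of the cycle → -3.

u=36, v=-46, w=-3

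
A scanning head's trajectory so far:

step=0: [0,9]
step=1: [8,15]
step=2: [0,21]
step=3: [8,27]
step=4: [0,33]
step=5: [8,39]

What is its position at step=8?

[0,57]

First: cycles through 0, 8 every 2 steps. Step 8 lands at position 0 of the cycle → 0.
Second: linear, +6 per step → 57 at step 8.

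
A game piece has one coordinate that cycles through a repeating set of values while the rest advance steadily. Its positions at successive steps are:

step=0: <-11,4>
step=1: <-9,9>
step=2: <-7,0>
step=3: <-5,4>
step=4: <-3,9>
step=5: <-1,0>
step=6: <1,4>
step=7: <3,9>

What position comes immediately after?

The first coordinate changes by +2 each step, so at step 8 it is -11 + 8·(2) = 5.
The second coordinate repeats the cycle [4, 9, 0] with period 3; step 8 mod 3 = 2, giving 0.

<5,0>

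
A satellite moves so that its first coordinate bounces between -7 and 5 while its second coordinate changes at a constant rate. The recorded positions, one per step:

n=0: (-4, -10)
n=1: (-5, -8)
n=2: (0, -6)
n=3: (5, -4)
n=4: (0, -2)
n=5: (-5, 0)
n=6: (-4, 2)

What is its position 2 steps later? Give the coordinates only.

(4, 6)

The first coordinate reflects between -7 and 5, moving 5 per step.
  step 7: -4 → 1
  step 8: 1 → 4
The second coordinate changes by +2 each step: at step 8 it is 6.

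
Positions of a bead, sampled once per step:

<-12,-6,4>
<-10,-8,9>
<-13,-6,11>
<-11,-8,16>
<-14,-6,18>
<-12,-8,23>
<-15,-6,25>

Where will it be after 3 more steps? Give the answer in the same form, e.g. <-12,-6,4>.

Differencing gives <+2,-2,+5>, <-3,+2,+2>, <+2,-2,+5>, <-3,+2,+2>, <+2,-2,+5>, <-3,+2,+2>. This is the pattern <+2,-2,+5>, <-3,+2,+2> repeated.
step 7: apply <+2,-2,+5> → <-13,-8,30>
step 8: apply <-3,+2,+2> → <-16,-6,32>
step 9: apply <+2,-2,+5> → <-14,-8,37>

<-14,-8,37>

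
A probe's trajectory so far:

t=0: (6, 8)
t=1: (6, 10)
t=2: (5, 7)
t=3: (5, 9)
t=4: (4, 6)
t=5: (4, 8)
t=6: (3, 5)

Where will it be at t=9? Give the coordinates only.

(2, 6)

The moves between consecutive positions are (+0, +2), (-1, -3), (+0, +2), (-1, -3), (+0, +2), (-1, -3); they repeat the 2-cycle [(+0, +2), (-1, -3)].
step 7: apply (+0, +2) → (3, 7)
step 8: apply (-1, -3) → (2, 4)
step 9: apply (+0, +2) → (2, 6)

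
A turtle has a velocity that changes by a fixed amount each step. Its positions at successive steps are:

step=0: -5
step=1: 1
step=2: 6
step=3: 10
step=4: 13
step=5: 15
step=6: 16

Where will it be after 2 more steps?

15

First differences are +6, +5, +4, +3, +2, +1; their common second difference is -1 (constant acceleration).
step 7: 16 + 0 → 16
step 8: 16 − 1 → 15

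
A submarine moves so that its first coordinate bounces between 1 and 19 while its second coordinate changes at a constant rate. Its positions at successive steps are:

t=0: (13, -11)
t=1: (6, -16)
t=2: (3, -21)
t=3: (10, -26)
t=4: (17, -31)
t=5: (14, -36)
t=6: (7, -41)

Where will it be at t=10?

The first coordinate reflects between 1 and 19, moving 7 per step.
  step 7: 7 → 2
  step 8: 2 → 9
  step 9: 9 → 16
  step 10: 16 → 15
The second coordinate changes by -5 each step: at step 10 it is -61.

(15, -61)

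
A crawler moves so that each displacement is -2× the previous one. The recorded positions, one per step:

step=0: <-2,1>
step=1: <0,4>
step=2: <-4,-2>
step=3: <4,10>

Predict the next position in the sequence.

The jumps are <+2,+3>, <-4,-6>, <+8,+12> — a geometric progression with ratio -2.
step 4: <4,10> + <-16,-24> → <-12,-14>

<-12,-14>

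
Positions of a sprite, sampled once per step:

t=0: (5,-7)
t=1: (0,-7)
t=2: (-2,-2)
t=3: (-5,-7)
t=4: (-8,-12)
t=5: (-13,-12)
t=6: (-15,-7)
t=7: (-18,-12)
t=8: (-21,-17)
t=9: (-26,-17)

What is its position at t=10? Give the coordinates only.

The moves between consecutive positions are (-5,+0), (-2,+5), (-3,-5), (-3,-5), (-5,+0), (-2,+5), (-3,-5), (-3,-5), (-5,+0); they repeat the 4-cycle [(-5,+0), (-2,+5), (-3,-5), (-3,-5)].
step 10: apply (-2,+5) → (-28,-12)

(-28,-12)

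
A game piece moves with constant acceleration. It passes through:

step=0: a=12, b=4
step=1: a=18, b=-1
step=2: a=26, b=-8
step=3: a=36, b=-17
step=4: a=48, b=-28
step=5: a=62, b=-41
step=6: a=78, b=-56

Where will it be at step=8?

a=116, b=-92

First differences are (+6, -5), (+8, -7), (+10, -9), (+12, -11), (+14, -13), (+16, -15); their common second difference is (+2, -2) (constant acceleration).
step 7: a=78, b=-56 + (+18, -17) → a=96, b=-73
step 8: a=96, b=-73 + (+20, -19) → a=116, b=-92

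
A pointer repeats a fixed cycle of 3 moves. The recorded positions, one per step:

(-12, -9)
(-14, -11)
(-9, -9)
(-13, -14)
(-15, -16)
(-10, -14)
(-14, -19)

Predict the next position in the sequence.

(-16, -21)

Differencing gives (-2, -2), (+5, +2), (-4, -5), (-2, -2), (+5, +2), (-4, -5). This is the pattern (-2, -2), (+5, +2), (-4, -5) repeated.
step 7: apply (-2, -2) → (-16, -21)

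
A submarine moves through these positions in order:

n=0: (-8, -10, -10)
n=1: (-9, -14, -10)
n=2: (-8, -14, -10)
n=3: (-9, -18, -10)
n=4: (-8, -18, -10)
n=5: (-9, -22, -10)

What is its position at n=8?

Differencing gives (-1, -4, +0), (+1, +0, +0), (-1, -4, +0), (+1, +0, +0), (-1, -4, +0). This is the pattern (-1, -4, +0), (+1, +0, +0) repeated.
step 6: apply (+1, +0, +0) → (-8, -22, -10)
step 7: apply (-1, -4, +0) → (-9, -26, -10)
step 8: apply (+1, +0, +0) → (-8, -26, -10)

(-8, -26, -10)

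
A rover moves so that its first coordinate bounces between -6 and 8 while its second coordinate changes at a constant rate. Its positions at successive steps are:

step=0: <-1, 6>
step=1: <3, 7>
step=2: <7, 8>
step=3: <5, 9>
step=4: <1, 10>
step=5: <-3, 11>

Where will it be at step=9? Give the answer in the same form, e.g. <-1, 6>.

The first coordinate travels 4 per step and bounces off the walls at -6 and 8.
  step 6: -3 → -5
  step 7: -5 → -1
  step 8: -1 → 3
  step 9: 3 → 7
The second coordinate changes by +1 each step: at step 9 it is 15.

<7, 15>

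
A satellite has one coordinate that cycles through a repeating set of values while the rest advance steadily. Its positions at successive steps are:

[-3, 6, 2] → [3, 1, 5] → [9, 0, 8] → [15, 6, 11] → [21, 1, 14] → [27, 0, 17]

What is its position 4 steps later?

First: linear, +6 per step → 51 at step 9.
Second: cycles through 6, 1, 0 every 3 steps. Step 9 lands at position 0 of the cycle → 6.
Third: linear, +3 per step → 29 at step 9.

[51, 6, 29]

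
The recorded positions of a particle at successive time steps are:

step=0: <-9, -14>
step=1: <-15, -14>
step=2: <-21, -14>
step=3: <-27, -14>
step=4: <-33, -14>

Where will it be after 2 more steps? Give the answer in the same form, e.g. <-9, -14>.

<-45, -14>

The position changes by <-6, +0> every step.
step 5: <-33, -14> + <-6, +0> → <-39, -14>
step 6: <-39, -14> + <-6, +0> → <-45, -14>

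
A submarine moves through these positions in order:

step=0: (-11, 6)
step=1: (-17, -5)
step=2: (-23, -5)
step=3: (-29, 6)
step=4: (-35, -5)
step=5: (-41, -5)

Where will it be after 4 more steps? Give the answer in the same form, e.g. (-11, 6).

(-65, 6)

First: linear, -6 per step → -65 at step 9.
Second: cycles through 6, -5, -5 every 3 steps. Step 9 lands at position 0 of the cycle → 6.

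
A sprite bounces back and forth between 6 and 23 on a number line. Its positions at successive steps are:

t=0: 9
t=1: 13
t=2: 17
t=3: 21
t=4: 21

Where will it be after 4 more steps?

7

The value reflects between 6 and 23, moving 4 per step.
  step 5: 21 → 17
  step 6: 17 → 13
  step 7: 13 → 9
  step 8: 9 → 7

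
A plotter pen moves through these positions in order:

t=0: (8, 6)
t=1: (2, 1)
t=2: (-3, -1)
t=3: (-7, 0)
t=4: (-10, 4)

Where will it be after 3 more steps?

Taking differences between consecutive positions: (-6, -5), (-5, -2), (-4, +1), (-3, +4). These grow by (+1, +3) each step.
step 5: (-10, 4) + (-2, +7) → (-12, 11)
step 6: (-12, 11) + (-1, +10) → (-13, 21)
step 7: (-13, 21) + (+0, +13) → (-13, 34)

(-13, 34)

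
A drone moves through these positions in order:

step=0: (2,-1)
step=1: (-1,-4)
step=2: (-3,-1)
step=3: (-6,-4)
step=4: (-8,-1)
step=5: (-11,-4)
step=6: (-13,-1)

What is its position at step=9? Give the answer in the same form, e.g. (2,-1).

(-21,-4)

The moves between consecutive positions are (-3,-3), (-2,+3), (-3,-3), (-2,+3), (-3,-3), (-2,+3); they repeat the 2-cycle [(-3,-3), (-2,+3)].
step 7: apply (-3,-3) → (-16,-4)
step 8: apply (-2,+3) → (-18,-1)
step 9: apply (-3,-3) → (-21,-4)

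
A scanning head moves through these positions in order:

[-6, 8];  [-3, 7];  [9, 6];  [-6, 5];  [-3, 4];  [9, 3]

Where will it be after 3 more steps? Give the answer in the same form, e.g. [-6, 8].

First: cycles through -6, -3, 9 every 3 steps. Step 8 lands at position 2 of the cycle → 9.
Second: linear, -1 per step → 0 at step 8.

[9, 0]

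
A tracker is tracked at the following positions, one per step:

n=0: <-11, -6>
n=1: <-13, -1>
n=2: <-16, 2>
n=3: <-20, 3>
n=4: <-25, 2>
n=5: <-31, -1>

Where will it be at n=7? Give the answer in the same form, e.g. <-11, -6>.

First differences are <-2, +5>, <-3, +3>, <-4, +1>, <-5, -1>, <-6, -3>; their common second difference is <-1, -2> (constant acceleration).
step 6: <-31, -1> + <-7, -5> → <-38, -6>
step 7: <-38, -6> + <-8, -7> → <-46, -13>

<-46, -13>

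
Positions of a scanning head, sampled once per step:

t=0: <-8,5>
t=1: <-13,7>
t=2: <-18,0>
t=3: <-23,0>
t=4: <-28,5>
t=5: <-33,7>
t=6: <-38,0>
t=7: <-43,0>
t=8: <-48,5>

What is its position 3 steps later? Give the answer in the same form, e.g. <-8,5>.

First: linear, -5 per step → -63 at step 11.
Second: cycles through 5, 7, 0, 0 every 4 steps. Step 11 lands at position 3 of the cycle → 0.

<-63,0>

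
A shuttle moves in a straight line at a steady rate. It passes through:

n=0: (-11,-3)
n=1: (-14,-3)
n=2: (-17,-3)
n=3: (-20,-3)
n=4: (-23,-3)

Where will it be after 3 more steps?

Constant displacement of (-3,+0) per step.
step 5: (-23,-3) + (-3,+0) → (-26,-3)
step 6: (-26,-3) + (-3,+0) → (-29,-3)
step 7: (-29,-3) + (-3,+0) → (-32,-3)

(-32,-3)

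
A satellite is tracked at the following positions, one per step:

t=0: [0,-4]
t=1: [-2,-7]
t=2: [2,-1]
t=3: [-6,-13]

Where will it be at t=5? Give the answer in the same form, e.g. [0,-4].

Consecutive displacements [-2,-3], [+4,+6], [-8,-12] scale by a factor of -2 each step.
step 4: [-6,-13] + [+16,+24] → [10,11]
step 5: [10,11] + [-32,-48] → [-22,-37]

[-22,-37]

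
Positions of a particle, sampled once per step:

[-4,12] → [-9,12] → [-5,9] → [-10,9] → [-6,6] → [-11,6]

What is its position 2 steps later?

The moves between consecutive positions are [-5,+0], [+4,-3], [-5,+0], [+4,-3], [-5,+0]; they repeat the 2-cycle [[-5,+0], [+4,-3]].
step 6: apply [+4,-3] → [-7,3]
step 7: apply [-5,+0] → [-12,3]

[-12,3]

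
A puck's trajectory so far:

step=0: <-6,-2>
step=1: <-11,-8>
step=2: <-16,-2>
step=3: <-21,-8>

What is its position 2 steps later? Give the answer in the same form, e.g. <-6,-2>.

First: linear, -5 per step → -31 at step 5.
Second: cycles through -2, -8 every 2 steps. Step 5 lands at position 1 of the cycle → -8.

<-31,-8>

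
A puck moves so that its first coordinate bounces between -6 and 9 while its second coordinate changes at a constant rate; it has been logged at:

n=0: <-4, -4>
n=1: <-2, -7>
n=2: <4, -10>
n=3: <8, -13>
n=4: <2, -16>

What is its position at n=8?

The first coordinate reflects between -6 and 9, moving 6 per step.
  step 5: 2 → -4
  step 6: -4 → -2
  step 7: -2 → 4
  step 8: 4 → 8
The second coordinate changes by -3 each step: at step 8 it is -28.

<8, -28>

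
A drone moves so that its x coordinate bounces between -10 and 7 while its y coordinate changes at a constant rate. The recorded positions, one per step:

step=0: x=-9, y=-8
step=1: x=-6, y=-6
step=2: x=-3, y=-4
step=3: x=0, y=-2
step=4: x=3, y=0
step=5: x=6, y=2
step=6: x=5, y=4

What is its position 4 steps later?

The x coordinate travels 3 per step and bounces off the walls at -10 and 7.
  step 7: 5 → 2
  step 8: 2 → -1
  step 9: -1 → -4
  step 10: -4 → -7
The y coordinate changes by +2 each step: at step 10 it is 12.

x=-7, y=12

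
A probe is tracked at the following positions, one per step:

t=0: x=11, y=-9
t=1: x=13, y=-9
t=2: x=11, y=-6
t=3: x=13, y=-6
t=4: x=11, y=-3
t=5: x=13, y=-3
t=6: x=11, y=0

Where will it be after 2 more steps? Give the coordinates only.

x=11, y=3

Differencing gives (+2, +0), (-2, +3), (+2, +0), (-2, +3), (+2, +0), (-2, +3). This is the pattern (+2, +0), (-2, +3) repeated.
step 7: apply (+2, +0) → x=13, y=0
step 8: apply (-2, +3) → x=11, y=3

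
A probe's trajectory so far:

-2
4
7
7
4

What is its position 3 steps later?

Successive displacements: +6, +3, +0, -3 — each changes by -3.
step 5: 4 − 6 → -2
step 6: -2 − 9 → -11
step 7: -11 − 12 → -23

-23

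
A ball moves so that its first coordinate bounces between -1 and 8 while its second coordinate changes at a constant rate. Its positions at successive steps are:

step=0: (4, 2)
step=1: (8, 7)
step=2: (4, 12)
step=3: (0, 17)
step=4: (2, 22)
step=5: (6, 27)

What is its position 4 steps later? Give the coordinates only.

The first coordinate travels 4 per step and bounces off the walls at -1 and 8.
  step 6: 6 → 6
  step 7: 6 → 2
  step 8: 2 → 0
  step 9: 0 → 4
The second coordinate changes by +5 each step: at step 9 it is 47.

(4, 47)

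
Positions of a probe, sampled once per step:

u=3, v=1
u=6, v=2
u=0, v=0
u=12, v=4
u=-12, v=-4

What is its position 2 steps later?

u=-60, v=-20

The jumps are (+3, +1), (-6, -2), (+12, +4), (-24, -8) — a geometric progression with ratio -2.
step 5: u=-12, v=-4 + (+48, +16) → u=36, v=12
step 6: u=36, v=12 + (-96, -32) → u=-60, v=-20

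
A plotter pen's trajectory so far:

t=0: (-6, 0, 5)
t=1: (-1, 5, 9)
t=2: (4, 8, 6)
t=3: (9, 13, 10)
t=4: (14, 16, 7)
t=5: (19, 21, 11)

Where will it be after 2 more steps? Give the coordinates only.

(29, 29, 12)

Differencing gives (+5, +5, +4), (+5, +3, -3), (+5, +5, +4), (+5, +3, -3), (+5, +5, +4). This is the pattern (+5, +5, +4), (+5, +3, -3) repeated.
step 6: apply (+5, +3, -3) → (24, 24, 8)
step 7: apply (+5, +5, +4) → (29, 29, 12)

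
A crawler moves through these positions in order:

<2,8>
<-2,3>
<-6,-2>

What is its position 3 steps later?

<-18,-17>

Each step adds <-4,-5> to the position.
step 3: <-6,-2> + <-4,-5> → <-10,-7>
step 4: <-10,-7> + <-4,-5> → <-14,-12>
step 5: <-14,-12> + <-4,-5> → <-18,-17>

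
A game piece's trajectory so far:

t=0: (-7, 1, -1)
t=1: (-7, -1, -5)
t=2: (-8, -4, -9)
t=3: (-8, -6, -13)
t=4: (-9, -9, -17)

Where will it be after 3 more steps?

The moves between consecutive positions are (+0, -2, -4), (-1, -3, -4), (+0, -2, -4), (-1, -3, -4); they repeat the 2-cycle [(+0, -2, -4), (-1, -3, -4)].
step 5: apply (+0, -2, -4) → (-9, -11, -21)
step 6: apply (-1, -3, -4) → (-10, -14, -25)
step 7: apply (+0, -2, -4) → (-10, -16, -29)

(-10, -16, -29)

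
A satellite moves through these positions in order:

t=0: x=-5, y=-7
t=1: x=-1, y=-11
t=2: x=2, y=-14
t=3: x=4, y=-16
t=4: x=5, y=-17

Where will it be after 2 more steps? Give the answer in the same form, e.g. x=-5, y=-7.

x=4, y=-16

First differences are (+4, -4), (+3, -3), (+2, -2), (+1, -1); their common second difference is (-1, +1) (constant acceleration).
step 5: x=5, y=-17 + (+0, +0) → x=5, y=-17
step 6: x=5, y=-17 + (-1, +1) → x=4, y=-16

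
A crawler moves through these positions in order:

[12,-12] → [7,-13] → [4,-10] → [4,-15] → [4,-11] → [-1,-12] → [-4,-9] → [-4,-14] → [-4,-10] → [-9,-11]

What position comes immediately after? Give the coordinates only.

[-12,-8]

The moves between consecutive positions are [-5,-1], [-3,+3], [+0,-5], [+0,+4], [-5,-1], [-3,+3], [+0,-5], [+0,+4], [-5,-1]; they repeat the 4-cycle [[-5,-1], [-3,+3], [+0,-5], [+0,+4]].
step 10: apply [-3,+3] → [-12,-8]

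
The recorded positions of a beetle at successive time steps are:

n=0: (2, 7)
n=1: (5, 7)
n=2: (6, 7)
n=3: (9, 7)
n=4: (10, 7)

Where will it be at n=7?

(17, 7)

The moves between consecutive positions are (+3, +0), (+1, +0), (+3, +0), (+1, +0); they repeat the 2-cycle [(+3, +0), (+1, +0)].
step 5: apply (+3, +0) → (13, 7)
step 6: apply (+1, +0) → (14, 7)
step 7: apply (+3, +0) → (17, 7)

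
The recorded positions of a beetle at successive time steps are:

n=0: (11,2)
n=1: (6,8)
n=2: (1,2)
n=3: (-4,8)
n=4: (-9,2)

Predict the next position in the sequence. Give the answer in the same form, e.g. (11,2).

(-14,8)

The first coordinate changes by -5 each step, so at step 5 it is 11 + 5·(-5) = -14.
The second coordinate repeats the cycle [2, 8] with period 2; step 5 mod 2 = 1, giving 8.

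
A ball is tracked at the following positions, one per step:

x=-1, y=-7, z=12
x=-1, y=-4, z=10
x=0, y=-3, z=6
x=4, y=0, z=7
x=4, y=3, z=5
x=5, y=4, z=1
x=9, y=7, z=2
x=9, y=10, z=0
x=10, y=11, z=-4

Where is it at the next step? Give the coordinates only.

x=14, y=14, z=-3

Step-to-step displacements: (+0, +3, -2), (+1, +1, -4), (+4, +3, +1), (+0, +3, -2), (+1, +1, -4), (+4, +3, +1), (+0, +3, -2), (+1, +1, -4) — a repeating cycle of length 3.
step 9: apply (+4, +3, +1) → x=14, y=14, z=-3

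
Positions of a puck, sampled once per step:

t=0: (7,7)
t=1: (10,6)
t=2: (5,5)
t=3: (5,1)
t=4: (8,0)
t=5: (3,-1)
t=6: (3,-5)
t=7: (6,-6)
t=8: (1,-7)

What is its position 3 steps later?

(-1,-13)

Differencing gives (+3,-1), (-5,-1), (+0,-4), (+3,-1), (-5,-1), (+0,-4), (+3,-1), (-5,-1). This is the pattern (+3,-1), (-5,-1), (+0,-4) repeated.
step 9: apply (+0,-4) → (1,-11)
step 10: apply (+3,-1) → (4,-12)
step 11: apply (-5,-1) → (-1,-13)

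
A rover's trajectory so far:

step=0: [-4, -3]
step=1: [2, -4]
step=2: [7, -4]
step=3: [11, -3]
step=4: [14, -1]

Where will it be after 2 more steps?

Successive displacements: [+6, -1], [+5, +0], [+4, +1], [+3, +2] — each changes by [-1, +1].
step 5: [14, -1] + [+2, +3] → [16, 2]
step 6: [16, 2] + [+1, +4] → [17, 6]

[17, 6]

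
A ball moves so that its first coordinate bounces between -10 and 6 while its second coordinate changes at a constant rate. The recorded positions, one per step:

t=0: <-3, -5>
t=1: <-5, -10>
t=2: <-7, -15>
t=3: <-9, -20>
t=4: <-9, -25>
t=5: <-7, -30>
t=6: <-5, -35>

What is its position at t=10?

<3, -55>

The first coordinate reflects between -10 and 6, moving 2 per step.
  step 7: -5 → -3
  step 8: -3 → -1
  step 9: -1 → 1
  step 10: 1 → 3
The second coordinate changes by -5 each step: at step 10 it is -55.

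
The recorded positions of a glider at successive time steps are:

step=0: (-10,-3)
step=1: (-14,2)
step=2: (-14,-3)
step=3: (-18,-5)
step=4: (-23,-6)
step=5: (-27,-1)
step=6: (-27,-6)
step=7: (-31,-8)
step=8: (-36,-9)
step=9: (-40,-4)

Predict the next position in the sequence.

The moves between consecutive positions are (-4,+5), (+0,-5), (-4,-2), (-5,-1), (-4,+5), (+0,-5), (-4,-2), (-5,-1), (-4,+5); they repeat the 4-cycle [(-4,+5), (+0,-5), (-4,-2), (-5,-1)].
step 10: apply (+0,-5) → (-40,-9)

(-40,-9)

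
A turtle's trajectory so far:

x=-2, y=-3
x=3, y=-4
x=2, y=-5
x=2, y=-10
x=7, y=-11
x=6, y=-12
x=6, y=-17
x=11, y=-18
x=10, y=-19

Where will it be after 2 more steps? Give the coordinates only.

x=15, y=-25

The moves between consecutive positions are (+5,-1), (-1,-1), (+0,-5), (+5,-1), (-1,-1), (+0,-5), (+5,-1), (-1,-1); they repeat the 3-cycle [(+5,-1), (-1,-1), (+0,-5)].
step 9: apply (+0,-5) → x=10, y=-24
step 10: apply (+5,-1) → x=15, y=-25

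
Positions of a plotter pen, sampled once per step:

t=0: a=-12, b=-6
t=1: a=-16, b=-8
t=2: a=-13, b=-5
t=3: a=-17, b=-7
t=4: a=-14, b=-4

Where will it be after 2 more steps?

a=-15, b=-3

Step-to-step displacements: (-4,-2), (+3,+3), (-4,-2), (+3,+3) — a repeating cycle of length 2.
step 5: apply (-4,-2) → a=-18, b=-6
step 6: apply (+3,+3) → a=-15, b=-3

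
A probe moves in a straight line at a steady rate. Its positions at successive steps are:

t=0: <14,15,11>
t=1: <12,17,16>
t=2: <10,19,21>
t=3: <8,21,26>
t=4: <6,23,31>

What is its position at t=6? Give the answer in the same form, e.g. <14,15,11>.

<2,27,41>

Constant displacement of <-2,+2,+5> per step.
step 5: <6,23,31> + <-2,+2,+5> → <4,25,36>
step 6: <4,25,36> + <-2,+2,+5> → <2,27,41>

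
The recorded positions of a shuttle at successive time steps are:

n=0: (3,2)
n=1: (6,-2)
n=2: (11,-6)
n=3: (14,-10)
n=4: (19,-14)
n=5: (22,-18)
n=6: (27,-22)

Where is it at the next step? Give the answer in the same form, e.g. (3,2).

(30,-26)

Step-to-step displacements: (+3,-4), (+5,-4), (+3,-4), (+5,-4), (+3,-4), (+5,-4) — a repeating cycle of length 2.
step 7: apply (+3,-4) → (30,-26)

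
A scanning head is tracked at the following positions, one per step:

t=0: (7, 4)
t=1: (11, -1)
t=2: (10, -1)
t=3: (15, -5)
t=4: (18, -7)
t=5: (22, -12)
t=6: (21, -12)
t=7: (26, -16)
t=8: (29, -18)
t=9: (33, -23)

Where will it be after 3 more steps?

(40, -29)

Differencing gives (+4, -5), (-1, +0), (+5, -4), (+3, -2), (+4, -5), (-1, +0), (+5, -4), (+3, -2), (+4, -5). This is the pattern (+4, -5), (-1, +0), (+5, -4), (+3, -2) repeated.
step 10: apply (-1, +0) → (32, -23)
step 11: apply (+5, -4) → (37, -27)
step 12: apply (+3, -2) → (40, -29)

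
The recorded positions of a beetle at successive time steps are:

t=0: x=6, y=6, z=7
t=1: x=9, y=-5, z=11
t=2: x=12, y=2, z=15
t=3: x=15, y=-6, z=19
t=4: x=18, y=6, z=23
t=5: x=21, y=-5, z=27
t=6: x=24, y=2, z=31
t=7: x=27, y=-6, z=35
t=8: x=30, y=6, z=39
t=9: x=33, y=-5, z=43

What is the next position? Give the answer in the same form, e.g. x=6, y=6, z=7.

x=36, y=2, z=47

X: linear, +3 per step → 36 at step 10.
Y: cycles through 6, -5, 2, -6 every 4 steps. Step 10 lands at position 2 of the cycle → 2.
Z: linear, +4 per step → 47 at step 10.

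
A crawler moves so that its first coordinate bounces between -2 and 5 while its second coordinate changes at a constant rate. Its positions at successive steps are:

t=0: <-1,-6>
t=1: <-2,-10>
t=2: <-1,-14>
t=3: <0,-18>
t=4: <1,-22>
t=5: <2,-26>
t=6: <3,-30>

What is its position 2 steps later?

The first coordinate reflects between -2 and 5, moving 1 per step.
  step 7: 3 → 4
  step 8: 4 → 5
The second coordinate changes by -4 each step: at step 8 it is -38.

<5,-38>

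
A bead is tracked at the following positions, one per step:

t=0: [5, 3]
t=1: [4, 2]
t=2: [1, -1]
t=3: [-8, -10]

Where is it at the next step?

Consecutive displacements [-1, -1], [-3, -3], [-9, -9] scale by a factor of 3 each step.
step 4: [-8, -10] + [-27, -27] → [-35, -37]

[-35, -37]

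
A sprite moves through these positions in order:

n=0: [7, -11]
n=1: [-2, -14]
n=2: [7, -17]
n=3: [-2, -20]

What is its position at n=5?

[-2, -26]

The first coordinate repeats the cycle [7, -2] with period 2; step 5 mod 2 = 1, giving -2.
The second coordinate changes by -3 each step, so at step 5 it is -11 + 5·(-3) = -26.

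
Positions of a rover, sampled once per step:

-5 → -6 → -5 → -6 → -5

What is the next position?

Step-to-step displacements: -1, +1, -1, +1; each is -1× the previous.
step 5: -5 − 1 → -6

-6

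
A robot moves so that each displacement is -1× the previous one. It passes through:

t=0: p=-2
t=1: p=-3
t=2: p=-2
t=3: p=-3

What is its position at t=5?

The jumps are -1, +1, -1 — a geometric progression with ratio -1.
step 4: -3 + 1 → p=-2
step 5: -2 − 1 → p=-3

p=-3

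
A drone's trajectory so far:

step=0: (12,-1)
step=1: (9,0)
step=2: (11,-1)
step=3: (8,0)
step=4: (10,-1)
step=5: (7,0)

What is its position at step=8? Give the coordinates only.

(8,-1)

The moves between consecutive positions are (-3,+1), (+2,-1), (-3,+1), (+2,-1), (-3,+1); they repeat the 2-cycle [(-3,+1), (+2,-1)].
step 6: apply (+2,-1) → (9,-1)
step 7: apply (-3,+1) → (6,0)
step 8: apply (+2,-1) → (8,-1)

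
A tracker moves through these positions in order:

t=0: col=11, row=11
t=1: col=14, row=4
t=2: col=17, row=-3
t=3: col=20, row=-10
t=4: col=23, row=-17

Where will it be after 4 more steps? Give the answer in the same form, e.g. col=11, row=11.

Constant displacement of (+3, -7) per step.
step 5: col=23, row=-17 + (+3, -7) → col=26, row=-24
step 6: col=26, row=-24 + (+3, -7) → col=29, row=-31
step 7: col=29, row=-31 + (+3, -7) → col=32, row=-38
step 8: col=32, row=-38 + (+3, -7) → col=35, row=-45

col=35, row=-45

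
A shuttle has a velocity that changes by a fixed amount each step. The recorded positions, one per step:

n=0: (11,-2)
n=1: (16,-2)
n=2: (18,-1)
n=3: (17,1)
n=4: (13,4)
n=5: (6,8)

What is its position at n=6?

(-4,13)

First differences are (+5,+0), (+2,+1), (-1,+2), (-4,+3), (-7,+4); their common second difference is (-3,+1) (constant acceleration).
step 6: (6,8) + (-10,+5) → (-4,13)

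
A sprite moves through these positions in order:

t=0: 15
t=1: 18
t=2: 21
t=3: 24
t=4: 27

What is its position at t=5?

30

The position changes by +3 every step.
step 5: 27 + 3 → 30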